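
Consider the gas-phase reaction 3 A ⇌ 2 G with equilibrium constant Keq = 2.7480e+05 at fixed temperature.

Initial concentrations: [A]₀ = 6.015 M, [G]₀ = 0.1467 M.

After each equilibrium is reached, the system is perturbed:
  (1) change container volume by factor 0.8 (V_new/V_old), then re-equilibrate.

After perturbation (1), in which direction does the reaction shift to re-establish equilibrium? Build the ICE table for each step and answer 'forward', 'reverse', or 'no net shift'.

Direction: forward

Q₀ = 9.8890e-05 vs Keq = 2.7480e+05 ⇒ Q<K, forward
Step 1:
                  A         G
  Initial     6.015    0.1467
  Change     -5.975     3.984
  Equil      0.0396      4.13
  solve Keq expr → x = 1.992; check Q = 2.7480e+05
Then change container volume by factor 0.8 (V_new/V_old).
Step 2:
                  A         G
  Initial   0.04949     5.163
  Change  -0.003534  0.002356
  Equil     0.04596     5.165
  solve Keq expr → x = 0.001178; check Q = 2.7480e+05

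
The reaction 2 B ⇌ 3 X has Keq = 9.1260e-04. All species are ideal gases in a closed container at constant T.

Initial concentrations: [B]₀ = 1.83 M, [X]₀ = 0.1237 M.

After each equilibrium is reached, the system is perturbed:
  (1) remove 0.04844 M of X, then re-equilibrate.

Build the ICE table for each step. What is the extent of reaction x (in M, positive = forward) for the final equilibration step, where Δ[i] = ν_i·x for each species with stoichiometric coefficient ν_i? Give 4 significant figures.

Q₀ = 5.6521e-04 vs Keq = 9.1260e-04 ⇒ Q<K, forward
Step 1:
                   B          X
  I             1.83     0.1237
  C         -0.01379    0.02069
  E            1.816     0.1444
  solve Keq expr → x = 0.006897; check Q = 9.1260e-04
Then remove 0.04844 M of X.
Step 2:
                   B          X
  I            1.816    0.09595
  C         -0.03119    0.04678
  E            1.785     0.1427
  solve Keq expr → x = 0.01559; check Q = 9.1260e-04

x = 0.01559 M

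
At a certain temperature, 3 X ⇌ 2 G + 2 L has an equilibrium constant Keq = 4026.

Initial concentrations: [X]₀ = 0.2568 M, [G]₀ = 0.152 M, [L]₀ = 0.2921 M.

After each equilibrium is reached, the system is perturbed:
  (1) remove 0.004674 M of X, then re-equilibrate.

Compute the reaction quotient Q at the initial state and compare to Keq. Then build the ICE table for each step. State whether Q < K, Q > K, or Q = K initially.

Q₀ = 0.1164 vs Keq = 4026 ⇒ Q<K, forward
Step 1:
                    X           G           L
  I            0.2568       0.152      0.2921
  C           -0.2398      0.1599      0.1599
  E           0.01702      0.3119       0.452
  solve Keq expr → x = 0.07993; check Q = 4026
Then remove 0.004674 M of X.
Step 2:
                    X           G           L
  I           0.01235      0.3119       0.452
  C           0.00449   -0.002993   -0.002993
  E           0.01684      0.3089       0.449
  solve Keq expr → x = -0.001497; check Q = 4026

Q₀ = 0.1164; Q < K (proceeds forward)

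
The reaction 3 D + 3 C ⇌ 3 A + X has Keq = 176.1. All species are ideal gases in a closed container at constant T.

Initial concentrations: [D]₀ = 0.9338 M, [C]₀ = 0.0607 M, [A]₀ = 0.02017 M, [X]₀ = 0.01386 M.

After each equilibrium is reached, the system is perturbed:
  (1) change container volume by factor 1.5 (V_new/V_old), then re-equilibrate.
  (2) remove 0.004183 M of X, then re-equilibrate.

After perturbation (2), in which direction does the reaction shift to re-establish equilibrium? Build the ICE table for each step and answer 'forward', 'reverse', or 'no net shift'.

Q₀ = 6.2453e-04 vs Keq = 176.1 ⇒ Q<K, forward
Step 1:
                   D          C          A          X
  I           0.9338     0.0607    0.02017    0.01386
  C         -0.05578   -0.05578    0.05578    0.01859
  E            0.878   0.004922    0.07595    0.03245
  solve Keq expr → x = 0.01859; check Q = 176.1
Then change container volume by factor 1.5 (V_new/V_old).
Step 2:
                   D          C          A          X
  I           0.5853   0.003282    0.05063    0.02164
  C       9.1437e-04 9.1437e-04 -9.1437e-04 -3.0479e-04
  E           0.5863   0.004196    0.04972    0.02133
  solve Keq expr → x = -3.0479e-04; check Q = 176.1
Then remove 0.004183 M of X.
Step 3:
                   D          C          A          X
  I           0.5863   0.004196    0.04972    0.01715
  C       -2.6515e-04 -2.6515e-04 2.6515e-04 8.8384e-05
  E            0.586   0.003931    0.04998    0.01724
  solve Keq expr → x = 8.8384e-05; check Q = 176.1

Direction: forward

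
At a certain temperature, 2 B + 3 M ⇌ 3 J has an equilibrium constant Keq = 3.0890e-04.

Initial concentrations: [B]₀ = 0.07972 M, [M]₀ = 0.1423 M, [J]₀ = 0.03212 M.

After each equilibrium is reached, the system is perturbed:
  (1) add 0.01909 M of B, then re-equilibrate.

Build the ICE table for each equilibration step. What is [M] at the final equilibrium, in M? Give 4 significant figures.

Q₀ = 1.81 vs Keq = 3.0890e-04 ⇒ Q>K, reverse
Step 1:
                   B          M          J
  Initial    0.07972     0.1423    0.03212
  Change     0.01975    0.02962   -0.02962
  Equil      0.09947     0.1719   0.002495
  solve Keq expr → x = -0.009875; check Q = 3.0890e-04
Then add 0.01909 M of B.
Step 2:
                   B          M          J
  Initial     0.1186     0.1719   0.002495
  Change  -2.0114e-04 -3.0171e-04 3.0171e-04
  Equil       0.1184     0.1716   0.002797
  solve Keq expr → x = 1.0057e-04; check Q = 3.0890e-04

[M]_eq = 0.1716 M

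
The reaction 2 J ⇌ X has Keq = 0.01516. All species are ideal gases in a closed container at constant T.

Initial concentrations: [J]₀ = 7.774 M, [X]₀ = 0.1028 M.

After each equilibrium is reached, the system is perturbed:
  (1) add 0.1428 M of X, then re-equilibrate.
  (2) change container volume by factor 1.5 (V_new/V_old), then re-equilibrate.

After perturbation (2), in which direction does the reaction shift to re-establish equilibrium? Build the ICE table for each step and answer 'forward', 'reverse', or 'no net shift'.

Direction: reverse

Q₀ = 0.001701 vs Keq = 0.01516 ⇒ Q<K, forward
Step 1:
                  J         X
  I           7.774    0.1028
  C          -1.132     0.566
  E           6.642    0.6688
  solve Keq expr → x = 0.566; check Q = 0.01516
Then add 0.1428 M of X.
Step 2:
                  J         X
  I           6.642    0.8116
  C          0.2027   -0.1014
  E           6.845    0.7102
  solve Keq expr → x = -0.1014; check Q = 0.01516
Then change container volume by factor 1.5 (V_new/V_old).
Step 3:
                  J         X
  I           4.563    0.4735
  C          0.2458   -0.1229
  E           4.809    0.3506
  solve Keq expr → x = -0.1229; check Q = 0.01516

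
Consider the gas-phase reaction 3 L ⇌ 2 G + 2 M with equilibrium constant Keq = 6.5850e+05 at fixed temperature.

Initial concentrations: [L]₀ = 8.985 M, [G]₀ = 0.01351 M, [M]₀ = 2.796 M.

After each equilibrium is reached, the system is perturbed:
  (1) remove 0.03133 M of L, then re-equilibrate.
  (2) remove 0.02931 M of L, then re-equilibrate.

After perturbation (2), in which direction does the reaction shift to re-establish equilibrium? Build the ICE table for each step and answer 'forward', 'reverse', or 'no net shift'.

Direction: reverse

Q₀ = 1.9671e-06 vs Keq = 6.5850e+05 ⇒ Q<K, forward
Step 1:
                  L         G         M
  I           8.985   0.01351     2.796
  C          -8.827     5.884     5.884
  E          0.1585     5.898      8.68
  solve Keq expr → x = 2.942; check Q = 6.5850e+05
Then remove 0.03133 M of L.
Step 2:
                  L         G         M
  I          0.1271     5.898      8.68
  C         0.03071  -0.02048  -0.02048
  E          0.1579     5.877      8.66
  solve Keq expr → x = -0.01024; check Q = 6.5850e+05
Then remove 0.02931 M of L.
Step 3:
                  L         G         M
  I          0.1286     5.877      8.66
  C         0.02873  -0.01916  -0.01916
  E          0.1573     5.858     8.641
  solve Keq expr → x = -0.009578; check Q = 6.5850e+05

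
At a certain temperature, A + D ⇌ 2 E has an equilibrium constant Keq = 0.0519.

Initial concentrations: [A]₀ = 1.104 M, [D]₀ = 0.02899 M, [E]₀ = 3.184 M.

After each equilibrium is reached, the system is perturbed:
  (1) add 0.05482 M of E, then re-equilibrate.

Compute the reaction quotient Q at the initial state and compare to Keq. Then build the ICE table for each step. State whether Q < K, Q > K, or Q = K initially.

Q₀ = 316.8; Q > K (proceeds reverse)

Q₀ = 316.8 vs Keq = 0.0519 ⇒ Q>K, reverse
Step 1:
                   A          D          E
  init         1.104    0.02899      3.184
  Δ            1.379      1.379     -2.758
  eq           2.483      1.408      0.426
  solve Keq expr → x = -1.379; check Q = 0.0519
Then add 0.05482 M of E.
Step 2:
                   A          D          E
  init         2.483      1.408     0.4808
  Δ          0.02451    0.02451   -0.04901
  eq           2.508      1.433     0.4318
  solve Keq expr → x = -0.02451; check Q = 0.0519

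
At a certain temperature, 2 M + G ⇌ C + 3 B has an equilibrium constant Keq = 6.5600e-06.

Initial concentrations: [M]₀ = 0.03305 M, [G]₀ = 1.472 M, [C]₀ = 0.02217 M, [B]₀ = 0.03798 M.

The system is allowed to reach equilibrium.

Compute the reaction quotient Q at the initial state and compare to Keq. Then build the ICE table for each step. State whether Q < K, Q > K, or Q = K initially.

Q₀ = 7.5540e-04 vs Keq = 6.5600e-06 ⇒ Q>K, reverse
Step 1:
                   M          G          C          B
  Initial    0.03305      1.472    0.02217    0.03798
  Change      0.0172     0.0086    -0.0086    -0.0258
  Equil      0.05025      1.481    0.01357    0.01218
  solve Keq expr → x = -0.0086; check Q = 6.5600e-06

Q₀ = 7.5540e-04; Q > K (proceeds reverse)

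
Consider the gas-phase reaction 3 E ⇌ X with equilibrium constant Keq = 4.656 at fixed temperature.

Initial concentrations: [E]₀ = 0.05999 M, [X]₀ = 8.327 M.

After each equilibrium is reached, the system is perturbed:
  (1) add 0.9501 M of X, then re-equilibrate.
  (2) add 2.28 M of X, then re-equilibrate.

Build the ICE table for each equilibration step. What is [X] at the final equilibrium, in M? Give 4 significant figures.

Q₀ = 3.8570e+04 vs Keq = 4.656 ⇒ Q>K, reverse
Step 1:
                    E           X
  init        0.05999       8.327
  Δ             1.135     -0.3784
  eq            1.195       7.949
  solve Keq expr → x = -0.3784; check Q = 4.656
Then add 0.9501 M of X.
Step 2:
                    E           X
  init          1.195       8.899
  Δ           0.04514    -0.01505
  eq             1.24       8.884
  solve Keq expr → x = -0.01505; check Q = 4.656
Then add 2.28 M of X.
Step 3:
                    E           X
  init           1.24       11.16
  Δ           0.09685    -0.03228
  eq            1.337       11.13
  solve Keq expr → x = -0.03228; check Q = 4.656

[X]_eq = 11.13 M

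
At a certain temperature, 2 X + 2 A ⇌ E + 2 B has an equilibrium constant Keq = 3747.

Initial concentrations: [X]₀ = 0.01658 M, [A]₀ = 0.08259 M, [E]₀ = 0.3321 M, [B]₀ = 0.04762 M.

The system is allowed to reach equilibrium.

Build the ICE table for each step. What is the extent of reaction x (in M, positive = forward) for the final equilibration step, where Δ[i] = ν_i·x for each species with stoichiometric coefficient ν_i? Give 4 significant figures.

x = 0.004617 M

Q₀ = 401.6 vs Keq = 3747 ⇒ Q<K, forward
Step 1:
                  X         A         E         B
  Initial   0.01658   0.08259    0.3321   0.04762
  Change  -0.009233 -0.009233  0.004617  0.009233
  Equil    0.007347   0.07336    0.3367   0.05685
  solve Keq expr → x = 0.004617; check Q = 3747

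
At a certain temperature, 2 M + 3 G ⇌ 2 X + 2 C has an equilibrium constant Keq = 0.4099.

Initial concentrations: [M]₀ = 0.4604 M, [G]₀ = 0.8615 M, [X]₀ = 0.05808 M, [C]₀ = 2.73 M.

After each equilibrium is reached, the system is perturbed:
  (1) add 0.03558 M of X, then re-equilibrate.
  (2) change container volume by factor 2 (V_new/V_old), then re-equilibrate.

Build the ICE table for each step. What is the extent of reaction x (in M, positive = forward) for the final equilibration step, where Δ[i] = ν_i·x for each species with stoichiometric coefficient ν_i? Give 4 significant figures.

x = -0.004877 M

Q₀ = 0.1855 vs Keq = 0.4099 ⇒ Q<K, forward
Step 1:
                    M           G           X           C
  init         0.4604      0.8615     0.05808        2.73
  Δ          -0.01976    -0.02964     0.01976     0.01976
  eq           0.4406      0.8319     0.07784        2.75
  solve Keq expr → x = 0.00988; check Q = 0.4099
Then add 0.03558 M of X.
Step 2:
                    M           G           X           C
  init         0.4406      0.8319      0.1134        2.75
  Δ           0.02482     0.03722    -0.02482    -0.02482
  eq           0.4655      0.8691      0.0886       2.725
  solve Keq expr → x = -0.01241; check Q = 0.4099
Then change container volume by factor 2 (V_new/V_old).
Step 3:
                    M           G           X           C
  init         0.2327      0.4345      0.0443       1.362
  Δ          0.009753     0.01463   -0.009753   -0.009753
  eq           0.2425      0.4492     0.03455       1.353
  solve Keq expr → x = -0.004877; check Q = 0.4099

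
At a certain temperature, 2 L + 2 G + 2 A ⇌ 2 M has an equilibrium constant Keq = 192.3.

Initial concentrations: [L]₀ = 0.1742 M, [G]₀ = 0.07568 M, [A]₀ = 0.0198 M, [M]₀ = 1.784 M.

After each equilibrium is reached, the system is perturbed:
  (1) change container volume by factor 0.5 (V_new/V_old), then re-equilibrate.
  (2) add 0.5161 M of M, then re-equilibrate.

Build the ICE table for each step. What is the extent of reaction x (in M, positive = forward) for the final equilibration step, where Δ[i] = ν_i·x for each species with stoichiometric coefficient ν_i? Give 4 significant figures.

x = -0.01475 M

Q₀ = 4.6709e+07 vs Keq = 192.3 ⇒ Q>K, reverse
Step 1:
                    L           G           A           M
  I            0.1742     0.07568      0.0198       1.784
  C            0.3804      0.3804      0.3804     -0.3804
  E            0.5546      0.4561      0.4002       1.404
  solve Keq expr → x = -0.1902; check Q = 192.3
Then change container volume by factor 0.5 (V_new/V_old).
Step 2:
                    L           G           A           M
  I             1.109      0.9121      0.8004       2.807
  C           -0.3191     -0.3191     -0.3191      0.3191
  E              0.79       0.593      0.4812       3.126
  solve Keq expr → x = 0.1596; check Q = 192.3
Then add 0.5161 M of M.
Step 3:
                    L           G           A           M
  I              0.79       0.593      0.4812       3.642
  C           0.02949     0.02949     0.02949    -0.02949
  E            0.8195      0.6225      0.5107       3.613
  solve Keq expr → x = -0.01475; check Q = 192.3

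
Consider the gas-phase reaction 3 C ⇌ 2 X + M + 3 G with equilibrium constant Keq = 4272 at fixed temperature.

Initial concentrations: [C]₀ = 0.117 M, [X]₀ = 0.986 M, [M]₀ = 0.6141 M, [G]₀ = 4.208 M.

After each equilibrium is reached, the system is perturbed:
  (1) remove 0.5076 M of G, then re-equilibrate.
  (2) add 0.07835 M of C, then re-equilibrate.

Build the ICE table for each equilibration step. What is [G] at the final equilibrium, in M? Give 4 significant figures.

Q₀ = 2.7776e+04 vs Keq = 4272 ⇒ Q>K, reverse
Step 1:
                    C           X           M           G
  I             0.117       0.986      0.6141       4.208
  C            0.0854    -0.05693    -0.02847     -0.0854
  E            0.2024      0.9291      0.5856       4.123
  solve Keq expr → x = -0.02847; check Q = 4272
Then remove 0.5076 M of G.
Step 2:
                    C           X           M           G
  I            0.2024      0.9291      0.5856       3.615
  C          -0.02133     0.01422     0.00711     0.02133
  E            0.1811      0.9433      0.5927       3.636
  solve Keq expr → x = 0.00711; check Q = 4272
Then add 0.07835 M of C.
Step 3:
                    C           X           M           G
  I            0.2594      0.9433      0.5927       3.636
  C           -0.0669      0.0446      0.0223      0.0669
  E            0.1925      0.9879       0.615       3.703
  solve Keq expr → x = 0.0223; check Q = 4272

[G]_eq = 3.703 M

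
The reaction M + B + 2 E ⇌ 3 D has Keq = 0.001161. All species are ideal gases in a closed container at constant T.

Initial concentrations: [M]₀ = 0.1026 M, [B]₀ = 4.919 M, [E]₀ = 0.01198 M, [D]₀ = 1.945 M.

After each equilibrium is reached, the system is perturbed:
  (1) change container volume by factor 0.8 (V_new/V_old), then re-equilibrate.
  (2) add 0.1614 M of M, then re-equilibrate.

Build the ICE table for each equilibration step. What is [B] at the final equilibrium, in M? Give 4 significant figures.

Q₀ = 1.0158e+05 vs Keq = 0.001161 ⇒ Q>K, reverse
Step 1:
                  M         B         E         D
  I          0.1026     4.919   0.01198     1.945
  C          0.5871    0.5871     1.174    -1.761
  E          0.6897     5.506     1.186    0.1837
  solve Keq expr → x = -0.5871; check Q = 0.001161
Then change container volume by factor 0.8 (V_new/V_old).
Step 2:
                  M         B         E         D
  I          0.8621     6.883     1.483    0.2297
  C       -0.005326 -0.005326  -0.01065   0.01598
  E          0.8568     6.877     1.472    0.2457
  solve Keq expr → x = 0.005326; check Q = 0.001161
Then add 0.1614 M of M.
Step 3:
                  M         B         E         D
  I           1.018     6.877     1.472    0.2457
  C       -0.004364 -0.004364 -0.008728   0.01309
  E           1.014     6.873     1.463    0.2587
  solve Keq expr → x = 0.004364; check Q = 0.001161

[B]_eq = 6.873 M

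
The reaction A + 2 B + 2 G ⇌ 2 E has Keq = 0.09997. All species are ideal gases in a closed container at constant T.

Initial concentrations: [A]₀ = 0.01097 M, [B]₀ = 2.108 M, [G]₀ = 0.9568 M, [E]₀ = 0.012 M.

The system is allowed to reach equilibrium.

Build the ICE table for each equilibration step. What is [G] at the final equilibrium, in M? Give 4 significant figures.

Q₀ = 0.003227 vs Keq = 0.09997 ⇒ Q<K, forward
Step 1:
                   A          B          G          E
  I          0.01097      2.108     0.9568      0.012
  C        -0.008721   -0.01744   -0.01744    0.01744
  E         0.002249      2.091     0.9394    0.02944
  solve Keq expr → x = 0.008721; check Q = 0.09997

[G]_eq = 0.9394 M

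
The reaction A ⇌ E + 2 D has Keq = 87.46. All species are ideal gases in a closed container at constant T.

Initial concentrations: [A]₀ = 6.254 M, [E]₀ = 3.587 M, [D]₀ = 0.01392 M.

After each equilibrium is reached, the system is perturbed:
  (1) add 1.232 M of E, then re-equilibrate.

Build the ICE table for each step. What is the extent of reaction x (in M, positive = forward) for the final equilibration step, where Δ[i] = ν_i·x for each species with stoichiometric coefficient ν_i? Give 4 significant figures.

x = -0.154 M

Q₀ = 1.1114e-04 vs Keq = 87.46 ⇒ Q<K, forward
Step 1:
                   A          E          D
  Initial      6.254      3.587    0.01392
  Change       -3.16       3.16      6.319
  Equil        3.094      6.747      6.333
  solve Keq expr → x = 3.16; check Q = 87.46
Then add 1.232 M of E.
Step 2:
                   A          E          D
  Initial      3.094      7.979      6.333
  Change       0.154     -0.154    -0.3079
  Equil        3.248      7.825      6.025
  solve Keq expr → x = -0.154; check Q = 87.46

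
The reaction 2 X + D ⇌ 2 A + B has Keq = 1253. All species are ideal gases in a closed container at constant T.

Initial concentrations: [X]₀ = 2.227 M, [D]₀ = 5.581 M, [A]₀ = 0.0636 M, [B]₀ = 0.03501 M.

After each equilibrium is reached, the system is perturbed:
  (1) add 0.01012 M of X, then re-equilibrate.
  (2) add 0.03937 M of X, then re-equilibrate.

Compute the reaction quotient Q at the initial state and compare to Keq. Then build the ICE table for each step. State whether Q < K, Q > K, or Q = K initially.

Q₀ = 5.1163e-06 vs Keq = 1253 ⇒ Q<K, forward
Step 1:
                    X           D           A           B
  I             2.227       5.581      0.0636     0.03501
  C            -2.195      -1.097       2.195       1.097
  E           0.03207       4.484       2.259       1.132
  solve Keq expr → x = 1.097; check Q = 1253
Then add 0.01012 M of X.
Step 2:
                    X           D           A           B
  I           0.04219       4.484       2.259       1.132
  C         -0.009891   -0.004946    0.009891    0.004946
  E            0.0323       4.479       2.268       1.137
  solve Keq expr → x = 0.004946; check Q = 1253
Then add 0.03937 M of X.
Step 3:
                    X           D           A           B
  I           0.07167       4.479       2.268       1.137
  C          -0.03847    -0.01924     0.03847     0.01924
  E           0.03319       4.459       2.307       1.157
  solve Keq expr → x = 0.01924; check Q = 1253

Q₀ = 5.1163e-06; Q < K (proceeds forward)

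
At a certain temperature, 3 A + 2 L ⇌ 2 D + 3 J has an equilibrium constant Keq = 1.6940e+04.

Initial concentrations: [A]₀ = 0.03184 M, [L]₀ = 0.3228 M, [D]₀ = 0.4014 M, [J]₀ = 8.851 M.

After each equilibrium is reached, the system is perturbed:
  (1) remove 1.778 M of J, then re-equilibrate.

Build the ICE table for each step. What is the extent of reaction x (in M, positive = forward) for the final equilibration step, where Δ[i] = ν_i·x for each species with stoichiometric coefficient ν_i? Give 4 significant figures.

x = 0.01048 M

Q₀ = 3.3216e+07 vs Keq = 1.6940e+04 ⇒ Q>K, reverse
Step 1:
                   A          L          D          J
  Initial    0.03184     0.3228     0.4014      8.851
  Change      0.2027     0.1352    -0.1352    -0.2027
  Equil       0.2346      0.458     0.2662      8.648
  solve Keq expr → x = -0.06758; check Q = 1.6940e+04
Then remove 1.778 M of J.
Step 2:
                   A          L          D          J
  Initial     0.2346      0.458     0.2662       6.87
  Change    -0.03143   -0.02095    0.02095    0.03143
  Equil       0.2031      0.437     0.2872      6.902
  solve Keq expr → x = 0.01048; check Q = 1.6940e+04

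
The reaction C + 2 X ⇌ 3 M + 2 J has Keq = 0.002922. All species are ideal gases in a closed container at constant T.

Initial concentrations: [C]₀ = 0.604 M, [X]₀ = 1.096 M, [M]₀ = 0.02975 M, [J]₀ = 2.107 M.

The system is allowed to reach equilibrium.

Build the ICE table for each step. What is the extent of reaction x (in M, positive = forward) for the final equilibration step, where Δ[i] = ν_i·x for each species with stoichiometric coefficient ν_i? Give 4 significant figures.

Q₀ = 1.6111e-04 vs Keq = 0.002922 ⇒ Q<K, forward
Step 1:
                    C           X           M           J
  init          0.604       1.096     0.02975       2.107
  Δ           -0.0152    -0.03039     0.04559     0.03039
  eq           0.5888       1.066     0.07534       2.137
  solve Keq expr → x = 0.0152; check Q = 0.002922

x = 0.0152 M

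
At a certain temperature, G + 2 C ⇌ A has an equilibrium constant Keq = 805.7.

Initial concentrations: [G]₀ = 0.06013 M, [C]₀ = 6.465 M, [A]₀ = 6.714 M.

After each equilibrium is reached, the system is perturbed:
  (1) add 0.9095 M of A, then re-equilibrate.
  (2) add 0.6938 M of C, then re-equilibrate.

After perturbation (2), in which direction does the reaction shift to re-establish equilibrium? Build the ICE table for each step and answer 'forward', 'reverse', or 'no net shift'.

Direction: forward

Q₀ = 2.671 vs Keq = 805.7 ⇒ Q<K, forward
Step 1:
                   G          C          A
  Initial    0.06013      6.465      6.714
  Change    -0.05992    -0.1198    0.05992
  Equil   2.0882e-04      6.345      6.774
  solve Keq expr → x = 0.05992; check Q = 805.7
Then add 0.9095 M of A.
Step 2:
                   G          C          A
  Initial 2.0882e-04      6.345      7.683
  Change  2.8033e-05 5.6066e-05 -2.8033e-05
  Equil   2.3686e-04      6.345      7.683
  solve Keq expr → x = -2.8033e-05; check Q = 805.7
Then add 0.6938 M of C.
Step 3:
                   G          C          A
  Initial 2.3686e-04      7.039      7.683
  Change  -4.4385e-05 -8.8769e-05 4.4385e-05
  Equil   1.9247e-04      7.039      7.683
  solve Keq expr → x = 4.4385e-05; check Q = 805.7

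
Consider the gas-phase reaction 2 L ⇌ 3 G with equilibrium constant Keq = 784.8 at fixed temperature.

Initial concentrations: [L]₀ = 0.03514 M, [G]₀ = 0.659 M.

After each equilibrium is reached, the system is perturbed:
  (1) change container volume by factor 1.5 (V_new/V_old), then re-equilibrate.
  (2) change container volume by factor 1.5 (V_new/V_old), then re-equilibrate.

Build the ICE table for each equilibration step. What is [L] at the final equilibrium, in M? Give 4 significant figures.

[L]_eq = 0.006078 M

Q₀ = 231.8 vs Keq = 784.8 ⇒ Q<K, forward
Step 1:
                   L          G
  Initial    0.03514      0.659
  Change    -0.01505    0.02258
  Equil      0.02009     0.6816
  solve Keq expr → x = 0.007527; check Q = 784.8
Then change container volume by factor 1.5 (V_new/V_old).
Step 2:
                   L          G
  Initial    0.01339     0.4544
  Change   -0.002331   0.003496
  Equil      0.01106     0.4579
  solve Keq expr → x = 0.001165; check Q = 784.8
Then change container volume by factor 1.5 (V_new/V_old).
Step 3:
                   L          G
  Initial   0.007373     0.3053
  Change   -0.001295   0.001943
  Equil     0.006078     0.3072
  solve Keq expr → x = 6.4772e-04; check Q = 784.8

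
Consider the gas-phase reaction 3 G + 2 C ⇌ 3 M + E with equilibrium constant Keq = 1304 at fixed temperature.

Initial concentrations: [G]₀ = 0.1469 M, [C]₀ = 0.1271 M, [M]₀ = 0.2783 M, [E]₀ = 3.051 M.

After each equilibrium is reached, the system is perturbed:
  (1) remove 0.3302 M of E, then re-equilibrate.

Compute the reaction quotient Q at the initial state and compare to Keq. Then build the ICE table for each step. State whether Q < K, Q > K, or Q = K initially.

Q₀ = 1284; Q < K (proceeds forward)

Q₀ = 1284 vs Keq = 1304 ⇒ Q<K, forward
Step 1:
                    G           C           M           E
  init         0.1469      0.1271      0.2783       3.051
  Δ       -3.6618e-04 -2.4412e-04  3.6618e-04  1.2206e-04
  eq           0.1465      0.1269      0.2787       3.051
  solve Keq expr → x = 1.2206e-04; check Q = 1304
Then remove 0.3302 M of E.
Step 2:
                    G           C           M           E
  init         0.1465      0.1269      0.2787       2.721
  Δ         -0.002721   -0.001814    0.002721  9.0714e-04
  eq           0.1438       0.125      0.2814       2.722
  solve Keq expr → x = 9.0714e-04; check Q = 1304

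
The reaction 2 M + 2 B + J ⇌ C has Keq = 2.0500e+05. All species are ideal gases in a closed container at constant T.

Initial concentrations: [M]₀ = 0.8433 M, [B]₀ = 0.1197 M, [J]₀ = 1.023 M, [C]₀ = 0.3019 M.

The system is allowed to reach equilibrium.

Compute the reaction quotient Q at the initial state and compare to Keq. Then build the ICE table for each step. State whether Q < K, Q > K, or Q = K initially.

Q₀ = 28.96 vs Keq = 2.0500e+05 ⇒ Q<K, forward
Step 1:
                  M         B         J         C
  init       0.8433    0.1197     1.023    0.3019
  Δ         -0.1178   -0.1178  -0.05892   0.05892
  eq         0.7255  0.001862    0.9641    0.3608
  solve Keq expr → x = 0.05892; check Q = 2.0500e+05

Q₀ = 28.96; Q < K (proceeds forward)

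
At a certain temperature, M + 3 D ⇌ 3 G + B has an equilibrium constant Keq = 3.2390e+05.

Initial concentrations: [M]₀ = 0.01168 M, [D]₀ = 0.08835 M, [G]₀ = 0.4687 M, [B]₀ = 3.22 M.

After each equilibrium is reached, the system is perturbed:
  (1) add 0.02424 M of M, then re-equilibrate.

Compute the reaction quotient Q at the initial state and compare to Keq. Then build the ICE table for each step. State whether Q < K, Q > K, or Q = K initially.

Q₀ = 4.1160e+04 vs Keq = 3.2390e+05 ⇒ Q<K, forward
Step 1:
                   M          D          G          B
  I          0.01168    0.08835     0.4687       3.22
  C        -0.007527   -0.02258    0.02258   0.007527
  E         0.004153    0.06577     0.4913      3.228
  solve Keq expr → x = 0.007527; check Q = 3.2390e+05
Then add 0.02424 M of M.
Step 2:
                   M          D          G          B
  I          0.02839    0.06577     0.4913      3.228
  C        -0.008294   -0.02488    0.02488   0.008294
  E           0.0201    0.04089     0.5162      3.236
  solve Keq expr → x = 0.008294; check Q = 3.2390e+05

Q₀ = 4.1160e+04; Q < K (proceeds forward)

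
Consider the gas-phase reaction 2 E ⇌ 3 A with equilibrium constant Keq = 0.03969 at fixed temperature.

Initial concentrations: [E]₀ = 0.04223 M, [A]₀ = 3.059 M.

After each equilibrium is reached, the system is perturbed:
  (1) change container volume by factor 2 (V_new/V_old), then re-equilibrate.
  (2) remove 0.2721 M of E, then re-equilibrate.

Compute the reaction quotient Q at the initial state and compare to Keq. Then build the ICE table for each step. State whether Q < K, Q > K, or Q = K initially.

Q₀ = 1.6051e+04; Q > K (proceeds reverse)

Q₀ = 1.6051e+04 vs Keq = 0.03969 ⇒ Q>K, reverse
Step 1:
                    E           A
  init        0.04223       3.059
  Δ             1.709      -2.563
  eq            1.751      0.4956
  solve Keq expr → x = -0.8545; check Q = 0.03969
Then change container volume by factor 2 (V_new/V_old).
Step 2:
                    E           A
  init         0.8756      0.2478
  Δ          -0.03703     0.05554
  eq           0.8386      0.3033
  solve Keq expr → x = 0.01851; check Q = 0.03969
Then remove 0.2721 M of E.
Step 3:
                    E           A
  init         0.5665      0.3033
  Δ            0.0394     -0.0591
  eq           0.6059      0.2442
  solve Keq expr → x = -0.0197; check Q = 0.03969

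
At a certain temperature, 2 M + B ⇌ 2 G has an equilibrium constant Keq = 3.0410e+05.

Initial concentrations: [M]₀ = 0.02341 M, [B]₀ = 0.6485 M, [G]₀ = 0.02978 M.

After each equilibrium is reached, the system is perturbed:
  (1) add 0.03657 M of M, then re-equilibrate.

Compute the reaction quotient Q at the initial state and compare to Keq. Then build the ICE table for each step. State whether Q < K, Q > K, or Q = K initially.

Q₀ = 2.495; Q < K (proceeds forward)

Q₀ = 2.495 vs Keq = 3.0410e+05 ⇒ Q<K, forward
Step 1:
                  M         B         G
  Initial   0.02341    0.6485   0.02978
  Change   -0.02329  -0.01164   0.02329
  Equil   1.2059e-04    0.6369   0.05307
  solve Keq expr → x = 0.01164; check Q = 3.0410e+05
Then add 0.03657 M of M.
Step 2:
                  M         B         G
  Initial   0.03669    0.6369   0.05307
  Change   -0.03648  -0.01824   0.03648
  Equil   2.0647e-04    0.6186   0.08955
  solve Keq expr → x = 0.01824; check Q = 3.0410e+05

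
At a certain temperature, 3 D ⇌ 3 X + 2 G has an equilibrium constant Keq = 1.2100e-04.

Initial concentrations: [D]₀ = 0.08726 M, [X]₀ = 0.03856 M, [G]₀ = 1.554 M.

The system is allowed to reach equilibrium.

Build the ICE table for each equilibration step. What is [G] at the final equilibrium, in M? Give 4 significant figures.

[G]_eq = 1.531 M

Q₀ = 0.2084 vs Keq = 1.2100e-04 ⇒ Q>K, reverse
Step 1:
                  D         X         G
  Initial   0.08726   0.03856     1.554
  Change    0.03404  -0.03404   -0.0227
  Equil      0.1213  0.004516     1.531
  solve Keq expr → x = -0.01135; check Q = 1.2100e-04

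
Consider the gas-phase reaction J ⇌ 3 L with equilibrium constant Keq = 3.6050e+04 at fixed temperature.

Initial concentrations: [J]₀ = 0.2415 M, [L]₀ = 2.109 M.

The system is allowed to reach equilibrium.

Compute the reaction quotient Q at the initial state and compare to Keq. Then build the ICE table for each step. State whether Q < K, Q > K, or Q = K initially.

Q₀ = 38.84; Q < K (proceeds forward)

Q₀ = 38.84 vs Keq = 3.6050e+04 ⇒ Q<K, forward
Step 1:
                   J          L
  init        0.2415      2.109
  Δ          -0.2409     0.7226
  eq      6.2979e-04      2.832
  solve Keq expr → x = 0.2409; check Q = 3.6050e+04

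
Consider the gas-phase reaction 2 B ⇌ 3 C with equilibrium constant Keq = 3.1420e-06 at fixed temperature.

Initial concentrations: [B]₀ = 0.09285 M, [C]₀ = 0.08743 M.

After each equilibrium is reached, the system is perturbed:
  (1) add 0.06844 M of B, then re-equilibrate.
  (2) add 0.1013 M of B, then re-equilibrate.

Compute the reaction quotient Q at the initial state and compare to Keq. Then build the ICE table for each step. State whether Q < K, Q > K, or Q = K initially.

Q₀ = 0.07752; Q > K (proceeds reverse)

Q₀ = 0.07752 vs Keq = 3.1420e-06 ⇒ Q>K, reverse
Step 1:
                  B         C
  I         0.09285   0.08743
  C         0.05555  -0.08332
  E          0.1484  0.004105
  solve Keq expr → x = -0.02777; check Q = 3.1420e-06
Then add 0.06844 M of B.
Step 2:
                  B         C
  I          0.2168  0.004105
  C       -7.7889e-04  0.001168
  E          0.2161  0.005274
  solve Keq expr → x = 3.8944e-04; check Q = 3.1420e-06
Then add 0.1013 M of B.
Step 3:
                  B         C
  I          0.3174  0.005274
  C       -0.001017  0.001526
  E          0.3163    0.0068
  solve Keq expr → x = 5.0874e-04; check Q = 3.1420e-06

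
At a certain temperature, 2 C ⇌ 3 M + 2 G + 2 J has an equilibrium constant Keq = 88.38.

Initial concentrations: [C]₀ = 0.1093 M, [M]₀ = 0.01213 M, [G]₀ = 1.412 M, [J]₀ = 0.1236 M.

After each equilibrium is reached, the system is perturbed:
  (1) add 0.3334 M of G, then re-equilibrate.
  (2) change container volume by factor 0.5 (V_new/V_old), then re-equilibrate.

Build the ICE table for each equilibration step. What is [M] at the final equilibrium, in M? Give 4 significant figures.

Q₀ = 4.5504e-06 vs Keq = 88.38 ⇒ Q<K, forward
Step 1:
                    C           M           G           J
  init         0.1093     0.01213       1.412      0.1236
  Δ           -0.1066        0.16      0.1066      0.1066
  eq         0.002655      0.1721       1.519      0.2302
  solve Keq expr → x = 0.05332; check Q = 88.38
Then add 0.3334 M of G.
Step 2:
                    C           M           G           J
  init       0.002655      0.1721       1.852      0.2302
  Δ        5.5101e-04 -8.2651e-04 -5.5101e-04 -5.5101e-04
  eq         0.003206      0.1713       1.851      0.2297
  solve Keq expr → x = -2.7550e-04; check Q = 88.38
Then change container volume by factor 0.5 (V_new/V_old).
Step 3:
                    C           M           G           J
  init       0.006413      0.3425       3.703      0.4594
  Δ           0.02284    -0.03426    -0.02284    -0.02284
  eq          0.02925      0.3083        3.68      0.4365
  solve Keq expr → x = -0.01142; check Q = 88.38

[M]_eq = 0.3083 M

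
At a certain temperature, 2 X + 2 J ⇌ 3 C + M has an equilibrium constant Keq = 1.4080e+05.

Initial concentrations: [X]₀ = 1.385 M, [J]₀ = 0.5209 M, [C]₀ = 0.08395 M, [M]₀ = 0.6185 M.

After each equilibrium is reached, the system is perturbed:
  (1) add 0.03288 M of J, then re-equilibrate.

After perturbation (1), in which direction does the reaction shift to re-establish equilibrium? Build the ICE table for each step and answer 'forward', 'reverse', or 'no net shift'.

Direction: forward

Q₀ = 7.0306e-04 vs Keq = 1.4080e+05 ⇒ Q<K, forward
Step 1:
                  X         J         C         M
  I           1.385    0.5209   0.08395    0.6185
  C         -0.5186   -0.5186    0.7779    0.2593
  E          0.8664  0.002306    0.8618    0.8778
  solve Keq expr → x = 0.2593; check Q = 1.4080e+05
Then add 0.03288 M of J.
Step 2:
                  X         J         C         M
  I          0.8664   0.03519    0.8618    0.8778
  C        -0.03256  -0.03256   0.04884   0.01628
  E          0.8338  0.002626    0.9107    0.8941
  solve Keq expr → x = 0.01628; check Q = 1.4080e+05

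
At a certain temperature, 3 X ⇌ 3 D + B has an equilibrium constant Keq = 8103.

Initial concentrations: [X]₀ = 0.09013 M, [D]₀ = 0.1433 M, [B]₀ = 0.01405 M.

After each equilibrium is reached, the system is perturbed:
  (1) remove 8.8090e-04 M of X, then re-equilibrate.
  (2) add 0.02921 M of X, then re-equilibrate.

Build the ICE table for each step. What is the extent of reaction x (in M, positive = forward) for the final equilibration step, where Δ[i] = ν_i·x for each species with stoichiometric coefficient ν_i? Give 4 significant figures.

x = 0.009469 M

Q₀ = 0.05647 vs Keq = 8103 ⇒ Q<K, forward
Step 1:
                   X          D          B
  I          0.09013     0.1433    0.01405
  C         -0.08614    0.08614    0.02871
  E         0.003995     0.2294    0.04276
  solve Keq expr → x = 0.02871; check Q = 8103
Then remove 8.8090e-04 M of X.
Step 2:
                   X          D          B
  I         0.003114     0.2294    0.04276
  C       8.5710e-04 -8.5710e-04 -2.8570e-04
  E         0.003971     0.2286    0.04248
  solve Keq expr → x = -2.8570e-04; check Q = 8103
Then add 0.02921 M of X.
Step 3:
                   X          D          B
  I          0.03318     0.2286    0.04248
  C         -0.02841    0.02841   0.009469
  E         0.004774      0.257    0.05195
  solve Keq expr → x = 0.009469; check Q = 8103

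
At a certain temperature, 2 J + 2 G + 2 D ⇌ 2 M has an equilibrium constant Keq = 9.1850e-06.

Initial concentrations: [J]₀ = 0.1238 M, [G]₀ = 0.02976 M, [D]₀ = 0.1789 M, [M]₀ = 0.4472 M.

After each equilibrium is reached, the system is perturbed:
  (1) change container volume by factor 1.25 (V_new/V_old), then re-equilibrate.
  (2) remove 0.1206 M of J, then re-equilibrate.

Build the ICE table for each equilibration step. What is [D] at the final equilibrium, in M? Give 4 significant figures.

[D]_eq = 0.5007 M

Q₀ = 4.6034e+05 vs Keq = 9.1850e-06 ⇒ Q>K, reverse
Step 1:
                   J          G          D          M
  Initial     0.1238    0.02976     0.1789     0.4472
  Change      0.4467     0.4467     0.4467    -0.4467
  Equil       0.5705     0.4764     0.6256 5.1533e-04
  solve Keq expr → x = -0.2233; check Q = 9.1850e-06
Then change container volume by factor 1.25 (V_new/V_old).
Step 2:
                   J          G          D          M
  Initial     0.4564     0.3812     0.5005 4.1226e-04
  Change  1.4815e-04 1.4815e-04 1.4815e-04 -1.4815e-04
  Equil       0.4565     0.3813     0.5006 2.6411e-04
  solve Keq expr → x = -7.4074e-05; check Q = 9.1850e-06
Then remove 0.1206 M of J.
Step 3:
                   J          G          D          M
  Initial     0.3359     0.3813     0.5006 2.6411e-04
  Change  6.9666e-05 6.9666e-05 6.9666e-05 -6.9666e-05
  Equil        0.336     0.3814     0.5007 1.9445e-04
  solve Keq expr → x = -3.4833e-05; check Q = 9.1850e-06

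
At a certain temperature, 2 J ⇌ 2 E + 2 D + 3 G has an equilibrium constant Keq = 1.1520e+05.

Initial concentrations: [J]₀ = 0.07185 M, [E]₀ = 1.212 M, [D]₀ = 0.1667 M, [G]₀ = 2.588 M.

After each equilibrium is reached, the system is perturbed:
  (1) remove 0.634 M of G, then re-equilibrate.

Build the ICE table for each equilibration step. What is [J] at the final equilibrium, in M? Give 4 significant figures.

[J]_eq = 0.002629 M

Q₀ = 137.1 vs Keq = 1.1520e+05 ⇒ Q<K, forward
Step 1:
                  J         E         D         G
  init      0.07185     1.212    0.1667     2.588
  Δ        -0.06795   0.06795   0.06795    0.1019
  eq       0.003904      1.28    0.2346      2.69
  solve Keq expr → x = 0.03397; check Q = 1.1520e+05
Then remove 0.634 M of G.
Step 2:
                  J         E         D         G
  init     0.003904      1.28    0.2346     2.056
  Δ       -0.001275  0.001275  0.001275  0.001912
  eq       0.002629     1.281    0.2359     2.058
  solve Keq expr → x = 6.3744e-04; check Q = 1.1520e+05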